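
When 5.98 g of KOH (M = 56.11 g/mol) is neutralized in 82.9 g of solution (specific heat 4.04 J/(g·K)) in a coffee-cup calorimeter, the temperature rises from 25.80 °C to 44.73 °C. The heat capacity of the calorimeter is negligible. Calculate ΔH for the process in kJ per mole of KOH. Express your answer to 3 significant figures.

|ΔT| = |44.73 − 25.80| = 18.93 °C
|q_surr| = (82.9 × 4.04) × 18.93 = 334.916 × 18.93 = 6340 J
n(KOH) = 5.98 / 56.11 = 0.1066 mol
Temperature rose, so q_rxn = −|q_surr| = -6.340 kJ
ΔH = q_rxn / n = -59.47 kJ/mol

ΔH = -59.5 kJ/mol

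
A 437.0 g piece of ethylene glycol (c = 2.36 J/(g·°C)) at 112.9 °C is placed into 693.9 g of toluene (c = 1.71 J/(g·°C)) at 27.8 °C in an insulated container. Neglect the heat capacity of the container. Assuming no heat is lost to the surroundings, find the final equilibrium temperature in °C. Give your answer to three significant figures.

T_f = 67.4 °C

Heat lost by ethylene glycol = heat gained by toluene.
(437.0)(2.36)(112.9 − T) = (693.9)(1.71)(T − 27.8)
1031.32 (112.9 − T) = 1186.569 (T − 27.8)
116440 − 1031.32 T = 1186.569 T − 32987
149427 = 2217.889 T
T = 67.37 °C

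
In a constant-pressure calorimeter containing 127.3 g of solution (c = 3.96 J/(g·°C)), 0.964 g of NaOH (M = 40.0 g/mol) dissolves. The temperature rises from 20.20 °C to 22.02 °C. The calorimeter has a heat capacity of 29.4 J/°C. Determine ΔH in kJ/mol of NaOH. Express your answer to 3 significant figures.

|ΔT| = |22.02 − 20.20| = 1.82 °C
|q_surr| = (127.3 × 3.96 + 29.4) × 1.82 = 533.508 × 1.82 = 971.0 J
n(NaOH) = 0.964 / 40.0 = 0.02410 mol
Temperature rose, so q_rxn = −|q_surr| = -0.9710 kJ
ΔH = q_rxn / n = -40.29 kJ/mol

ΔH = -40.3 kJ/mol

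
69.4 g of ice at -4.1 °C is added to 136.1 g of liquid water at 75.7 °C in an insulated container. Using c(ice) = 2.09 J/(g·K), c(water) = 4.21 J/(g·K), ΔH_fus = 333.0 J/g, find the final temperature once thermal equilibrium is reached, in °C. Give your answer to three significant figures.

Heat to bring ice to 0 °C and melt it: q₁ = 69.4×2.09×4.1 + 69.4×333.0 = 23705 J
Heat the water can supply cooling to 0 °C: 136.1×4.21×75.7 = 43374.7 J > q₁, so all ice melts.
Energy balance: 136.1×4.21×(75.7 − T) = 23705 + 69.4×4.21×(T − 0)
572.981(75.7 − T) = 23705 + 292.174 T
43374.7 − 23705 = 865.155 T
T = 19669.7 / 865.155 = 22.74 °C

T_f = 22.7 °C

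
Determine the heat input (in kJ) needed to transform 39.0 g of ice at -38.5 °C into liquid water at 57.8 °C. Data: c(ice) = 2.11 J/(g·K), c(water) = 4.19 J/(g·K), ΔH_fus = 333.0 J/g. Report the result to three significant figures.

q1 (heat ice -38.5→0.0 °C): 39.0 × 2.11 × 38.5 = 3168 J
q2 (melt at 0 °C): 39.0 × 333.0 = 12987 J
q3 (heat water 0.0→57.8 °C): 39.0 × 4.19 × 57.8 = 9445 J
Total: 3168 + 12987 + 9445 = 25600 J = 25.6 kJ

q = 25.6 kJ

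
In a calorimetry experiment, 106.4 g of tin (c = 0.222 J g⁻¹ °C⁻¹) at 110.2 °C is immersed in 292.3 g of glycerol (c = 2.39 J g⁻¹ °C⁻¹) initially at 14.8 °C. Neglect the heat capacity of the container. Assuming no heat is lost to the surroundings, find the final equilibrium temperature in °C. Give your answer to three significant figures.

T_f = 17.9 °C

Heat lost by tin = heat gained by glycerol.
(106.4)(0.222)(110.2 − T) = (292.3)(2.39)(T − 14.8)
23.6208 (110.2 − T) = 698.597 (T − 14.8)
2603.0 − 23.6208 T = 698.597 T − 10339
12942.0 = 722.2178 T
T = 17.92 °C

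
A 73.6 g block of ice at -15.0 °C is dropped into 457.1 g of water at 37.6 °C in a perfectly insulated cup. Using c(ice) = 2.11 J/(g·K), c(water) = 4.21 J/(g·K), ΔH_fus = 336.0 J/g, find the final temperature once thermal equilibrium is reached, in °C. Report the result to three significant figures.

T_f = 20.3 °C

Heat to bring ice to 0 °C and melt it: q₁ = 73.6×2.11×15.0 + 73.6×336.0 = 27059 J
Heat the water can supply cooling to 0 °C: 457.1×4.21×37.6 = 72357.1 J > q₁, so all ice melts.
Energy balance: 457.1×4.21×(37.6 − T) = 27059 + 73.6×4.21×(T − 0)
1924.391(37.6 − T) = 27059 + 309.856 T
72357.1 − 27059 = 2234.247 T
T = 45298.1 / 2234.247 = 20.27 °C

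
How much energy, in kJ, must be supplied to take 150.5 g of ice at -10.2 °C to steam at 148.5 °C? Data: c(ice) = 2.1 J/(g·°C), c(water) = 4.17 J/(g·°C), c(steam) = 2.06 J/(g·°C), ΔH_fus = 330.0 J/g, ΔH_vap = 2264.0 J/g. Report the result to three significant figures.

q1 (heat ice -10.2→0.0 °C): 150.5 × 2.1 × 10.2 = 3224 J
q2 (melt at 0 °C): 150.5 × 330.0 = 49665 J
q3 (heat water 0.0→100.0 °C): 150.5 × 4.17 × 100.0 = 62759 J
q4 (vaporize at 100 °C): 150.5 × 2264.0 = 340732 J
q5 (heat steam 100.0→148.5 °C): 150.5 × 2.06 × 48.5 = 15036 J
Total: 3224 + 49665 + 62759 + 340732 + 15036 = 471416 J = 471 kJ

q = 471 kJ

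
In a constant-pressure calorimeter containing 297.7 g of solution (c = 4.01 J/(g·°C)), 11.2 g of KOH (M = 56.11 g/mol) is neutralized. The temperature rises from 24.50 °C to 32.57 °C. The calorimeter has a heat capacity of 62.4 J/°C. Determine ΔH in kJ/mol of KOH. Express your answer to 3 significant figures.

ΔH = -50.8 kJ/mol

|ΔT| = |32.57 − 24.50| = 8.07 °C
|q_surr| = (297.7 × 4.01 + 62.4) × 8.07 = 1256.177 × 8.07 = 10140 J
n(KOH) = 11.2 / 56.11 = 0.1996 mol
Temperature rose, so q_rxn = −|q_surr| = -10.14 kJ
ΔH = q_rxn / n = -50.80 kJ/mol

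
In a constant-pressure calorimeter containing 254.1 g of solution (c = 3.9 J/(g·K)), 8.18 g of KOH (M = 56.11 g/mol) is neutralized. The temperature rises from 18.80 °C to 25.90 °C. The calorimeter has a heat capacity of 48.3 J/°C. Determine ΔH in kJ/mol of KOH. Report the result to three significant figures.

ΔH = -50.6 kJ/mol

|ΔT| = |25.90 − 18.80| = 7.10 °C
|q_surr| = (254.1 × 3.9 + 48.3) × 7.10 = 1039.29 × 7.10 = 7379 J
n(KOH) = 8.18 / 56.11 = 0.1458 mol
Temperature rose, so q_rxn = −|q_surr| = -7.379 kJ
ΔH = q_rxn / n = -50.61 kJ/mol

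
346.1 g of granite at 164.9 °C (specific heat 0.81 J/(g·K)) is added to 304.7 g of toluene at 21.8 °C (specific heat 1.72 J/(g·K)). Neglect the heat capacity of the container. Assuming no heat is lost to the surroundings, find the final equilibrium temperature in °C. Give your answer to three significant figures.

Heat lost by granite = heat gained by toluene.
(346.1)(0.81)(164.9 − T) = (304.7)(1.72)(T − 21.8)
280.341 (164.9 − T) = 524.084 (T − 21.8)
46228 − 280.341 T = 524.084 T − 11425
57653 = 804.425 T
T = 71.67 °C

T_f = 71.7 °C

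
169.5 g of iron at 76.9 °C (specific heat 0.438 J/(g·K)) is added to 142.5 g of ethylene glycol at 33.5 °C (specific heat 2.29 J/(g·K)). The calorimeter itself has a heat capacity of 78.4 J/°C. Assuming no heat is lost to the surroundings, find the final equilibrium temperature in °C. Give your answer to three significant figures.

Heat lost by iron = heat gained by ethylene glycol + calorimeter.
(169.5)(0.438)(76.9 − T) = [(142.5)(2.29) + 78.4](T − 33.5)
74.241 (76.9 − T) = 404.725 (T − 33.5)
5709.1 − 74.241 T = 404.725 T − 13558
19267.1 = 478.966 T
T = 40.23 °C

T_f = 40.2 °C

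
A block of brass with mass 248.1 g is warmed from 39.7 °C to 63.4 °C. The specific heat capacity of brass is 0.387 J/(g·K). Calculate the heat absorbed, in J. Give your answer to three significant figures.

q = m c ΔT = 248.1 × 0.387 × (63.4 − 39.7)
q = 248.1 × 0.387 × 23.7 = 2276 J

q = 2280 J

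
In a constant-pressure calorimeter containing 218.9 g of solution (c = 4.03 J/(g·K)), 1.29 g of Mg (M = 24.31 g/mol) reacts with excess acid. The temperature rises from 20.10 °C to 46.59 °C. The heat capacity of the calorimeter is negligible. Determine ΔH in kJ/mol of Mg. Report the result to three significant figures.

|ΔT| = |46.59 − 20.10| = 26.49 °C
|q_surr| = (218.9 × 4.03) × 26.49 = 882.167 × 26.49 = 23370 J
n(Mg) = 1.29 / 24.31 = 0.05306 mol
Temperature rose, so q_rxn = −|q_surr| = -23.37 kJ
ΔH = q_rxn / n = -440.4 kJ/mol

ΔH = -440 kJ/mol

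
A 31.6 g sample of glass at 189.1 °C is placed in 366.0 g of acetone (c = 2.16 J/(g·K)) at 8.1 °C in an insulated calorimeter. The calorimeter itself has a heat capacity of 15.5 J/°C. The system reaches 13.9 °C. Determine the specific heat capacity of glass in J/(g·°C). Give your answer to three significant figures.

c = 0.844 J/(g·°C)

q_gained = (366.0 × 2.16 + 15.5) × (13.9 − 8.1) = 4675 J
q_lost = 31.6 × c × (189.1 − 13.9) = 5536.32 c
Set equal: c = 4675 / 5536.32 = 0.844 J/(g·°C)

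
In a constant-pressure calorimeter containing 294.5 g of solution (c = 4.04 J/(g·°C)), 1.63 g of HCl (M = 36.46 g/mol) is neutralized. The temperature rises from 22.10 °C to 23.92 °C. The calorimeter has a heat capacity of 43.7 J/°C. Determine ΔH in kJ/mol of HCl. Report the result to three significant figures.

|ΔT| = |23.92 − 22.10| = 1.82 °C
|q_surr| = (294.5 × 4.04 + 43.7) × 1.82 = 1233.48 × 1.82 = 2245 J
n(HCl) = 1.63 / 36.46 = 0.04471 mol
Temperature rose, so q_rxn = −|q_surr| = -2.245 kJ
ΔH = q_rxn / n = -50.21 kJ/mol

ΔH = -50.2 kJ/mol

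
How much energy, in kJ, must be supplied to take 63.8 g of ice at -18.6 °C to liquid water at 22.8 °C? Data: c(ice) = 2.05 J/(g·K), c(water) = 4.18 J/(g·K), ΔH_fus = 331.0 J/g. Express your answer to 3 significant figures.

q = 29.6 kJ

q1 (heat ice -18.6→0.0 °C): 63.8 × 2.05 × 18.6 = 2433 J
q2 (melt at 0 °C): 63.8 × 331.0 = 21118 J
q3 (heat water 0.0→22.8 °C): 63.8 × 4.18 × 22.8 = 6080 J
Total: 2433 + 21118 + 6080 = 29631 J = 29.6 kJ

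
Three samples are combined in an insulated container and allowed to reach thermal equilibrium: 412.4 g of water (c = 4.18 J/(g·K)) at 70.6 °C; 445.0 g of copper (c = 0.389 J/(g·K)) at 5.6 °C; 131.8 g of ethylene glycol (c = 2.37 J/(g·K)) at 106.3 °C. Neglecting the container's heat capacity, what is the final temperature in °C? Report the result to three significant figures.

T_f = 70.6 °C

Σ mᵢcᵢ(T − Tᵢ) = 0  ⇒  T = Σ mᵢcᵢTᵢ / Σ mᵢcᵢ
Σ mᵢcᵢ = 412.4×4.18 + 445.0×0.389 + 131.8×2.37 = 2209.303
Σ mᵢcᵢTᵢ = 1723.832×70.6 + 173.105×5.6 + 312.366×106.3 = 155880
T = 155880 / 2209.303 = 70.56 °C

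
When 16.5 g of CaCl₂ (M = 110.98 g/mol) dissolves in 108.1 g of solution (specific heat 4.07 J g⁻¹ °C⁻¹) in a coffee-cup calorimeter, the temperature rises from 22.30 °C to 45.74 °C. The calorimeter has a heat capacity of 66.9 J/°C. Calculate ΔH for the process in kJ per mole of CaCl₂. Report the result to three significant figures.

|ΔT| = |45.74 − 22.30| = 23.44 °C
|q_surr| = (108.1 × 4.07 + 66.9) × 23.44 = 506.867 × 23.44 = 11880 J
n(CaCl₂) = 16.5 / 110.98 = 0.1487 mol
Temperature rose, so q_rxn = −|q_surr| = -11.88 kJ
ΔH = q_rxn / n = -79.89 kJ/mol

ΔH = -79.9 kJ/mol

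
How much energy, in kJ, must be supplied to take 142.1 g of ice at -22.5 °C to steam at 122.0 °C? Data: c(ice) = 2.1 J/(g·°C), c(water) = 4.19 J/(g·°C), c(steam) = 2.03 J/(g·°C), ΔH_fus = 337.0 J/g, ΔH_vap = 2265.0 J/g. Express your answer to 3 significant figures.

q1 (heat ice -22.5→0.0 °C): 142.1 × 2.1 × 22.5 = 6714 J
q2 (melt at 0 °C): 142.1 × 337.0 = 47888 J
q3 (heat water 0.0→100.0 °C): 142.1 × 4.19 × 100.0 = 59540 J
q4 (vaporize at 100 °C): 142.1 × 2265.0 = 321857 J
q5 (heat steam 100.0→122.0 °C): 142.1 × 2.03 × 22.0 = 6346 J
Total: 6714 + 47888 + 59540 + 321857 + 6346 = 442345 J = 442 kJ

q = 442 kJ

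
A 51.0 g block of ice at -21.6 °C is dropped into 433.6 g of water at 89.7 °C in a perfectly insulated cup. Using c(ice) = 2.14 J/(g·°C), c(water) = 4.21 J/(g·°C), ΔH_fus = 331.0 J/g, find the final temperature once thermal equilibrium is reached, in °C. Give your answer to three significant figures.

T_f = 70.8 °C

Heat to bring ice to 0 °C and melt it: q₁ = 51.0×2.14×21.6 + 51.0×331.0 = 19238 J
Heat the water can supply cooling to 0 °C: 433.6×4.21×89.7 = 163743 J > q₁, so all ice melts.
Energy balance: 433.6×4.21×(89.7 − T) = 19238 + 51.0×4.21×(T − 0)
1825.456(89.7 − T) = 19238 + 214.71 T
163743 − 19238 = 2040.166 T
T = 144505 / 2040.166 = 70.83 °C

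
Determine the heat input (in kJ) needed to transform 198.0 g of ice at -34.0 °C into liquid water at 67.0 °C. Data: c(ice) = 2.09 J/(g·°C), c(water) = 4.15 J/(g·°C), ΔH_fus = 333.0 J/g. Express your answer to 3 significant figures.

q = 135 kJ

q1 (heat ice -34.0→0.0 °C): 198.0 × 2.09 × 34.0 = 14070 J
q2 (melt at 0 °C): 198.0 × 333.0 = 65934 J
q3 (heat water 0.0→67.0 °C): 198.0 × 4.15 × 67.0 = 55054 J
Total: 14070 + 65934 + 55054 = 135058 J = 135 kJ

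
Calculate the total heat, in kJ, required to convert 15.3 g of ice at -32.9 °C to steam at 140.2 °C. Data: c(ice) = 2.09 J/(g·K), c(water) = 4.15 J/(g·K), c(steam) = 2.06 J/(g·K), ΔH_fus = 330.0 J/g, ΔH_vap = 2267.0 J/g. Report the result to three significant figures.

q = 48.4 kJ

q1 (heat ice -32.9→0.0 °C): 15.3 × 2.09 × 32.9 = 1052 J
q2 (melt at 0 °C): 15.3 × 330.0 = 5049 J
q3 (heat water 0.0→100.0 °C): 15.3 × 4.15 × 100.0 = 6350 J
q4 (vaporize at 100 °C): 15.3 × 2267.0 = 34685 J
q5 (heat steam 100.0→140.2 °C): 15.3 × 2.06 × 40.2 = 1267 J
Total: 1052 + 5049 + 6350 + 34685 + 1267 = 48403 J = 48.4 kJ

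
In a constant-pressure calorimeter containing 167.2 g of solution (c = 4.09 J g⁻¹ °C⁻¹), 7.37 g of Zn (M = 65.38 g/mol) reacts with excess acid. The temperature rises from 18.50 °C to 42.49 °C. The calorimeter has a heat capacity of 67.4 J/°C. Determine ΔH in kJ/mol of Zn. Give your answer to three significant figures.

|ΔT| = |42.49 − 18.50| = 23.99 °C
|q_surr| = (167.2 × 4.09 + 67.4) × 23.99 = 751.248 × 23.99 = 18020 J
n(Zn) = 7.37 / 65.38 = 0.1127 mol
Temperature rose, so q_rxn = −|q_surr| = -18.02 kJ
ΔH = q_rxn / n = -159.9 kJ/mol

ΔH = -160 kJ/mol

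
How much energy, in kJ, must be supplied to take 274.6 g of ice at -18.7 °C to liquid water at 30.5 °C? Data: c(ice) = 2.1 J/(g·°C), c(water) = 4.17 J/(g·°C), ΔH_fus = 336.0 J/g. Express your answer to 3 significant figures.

q1 (heat ice -18.7→0.0 °C): 274.6 × 2.1 × 18.7 = 10784 J
q2 (melt at 0 °C): 274.6 × 336.0 = 92266 J
q3 (heat water 0.0→30.5 °C): 274.6 × 4.17 × 30.5 = 34925 J
Total: 10784 + 92266 + 34925 = 137975 J = 138 kJ

q = 138 kJ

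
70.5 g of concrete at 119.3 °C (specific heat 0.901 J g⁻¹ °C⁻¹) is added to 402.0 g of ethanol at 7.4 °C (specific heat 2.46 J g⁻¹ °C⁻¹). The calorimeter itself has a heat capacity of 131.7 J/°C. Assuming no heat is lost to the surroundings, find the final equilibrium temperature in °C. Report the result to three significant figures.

Heat lost by concrete = heat gained by ethanol + calorimeter.
(70.5)(0.901)(119.3 − T) = [(402.0)(2.46) + 131.7](T − 7.4)
63.5205 (119.3 − T) = 1120.62 (T − 7.4)
7578.0 − 63.5205 T = 1120.62 T − 8292.6
15870.6 = 1184.1405 T
T = 13.40 °C

T_f = 13.4 °C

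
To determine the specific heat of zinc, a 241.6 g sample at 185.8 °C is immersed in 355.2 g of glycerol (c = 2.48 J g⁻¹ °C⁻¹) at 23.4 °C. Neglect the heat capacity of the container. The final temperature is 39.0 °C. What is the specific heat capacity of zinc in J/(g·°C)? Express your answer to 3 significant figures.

c = 0.387 J/(g·°C)

q_gained = (355.2 × 2.48) × (39.0 − 23.4) = 13740 J
q_lost = 241.6 × c × (185.8 − 39.0) = 35466.88 c
Set equal: c = 13740 / 35466.88 = 0.387 J/(g·°C)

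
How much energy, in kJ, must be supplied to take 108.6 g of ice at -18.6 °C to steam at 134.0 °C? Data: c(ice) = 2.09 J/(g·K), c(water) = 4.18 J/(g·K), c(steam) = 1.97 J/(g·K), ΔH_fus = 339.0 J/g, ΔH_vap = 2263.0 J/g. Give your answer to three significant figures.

q1 (heat ice -18.6→0.0 °C): 108.6 × 2.09 × 18.6 = 4222 J
q2 (melt at 0 °C): 108.6 × 339.0 = 36815 J
q3 (heat water 0.0→100.0 °C): 108.6 × 4.18 × 100.0 = 45395 J
q4 (vaporize at 100 °C): 108.6 × 2263.0 = 245762 J
q5 (heat steam 100.0→134.0 °C): 108.6 × 1.97 × 34.0 = 7274 J
Total: 4222 + 36815 + 45395 + 245762 + 7274 = 339468 J = 339 kJ

q = 339 kJ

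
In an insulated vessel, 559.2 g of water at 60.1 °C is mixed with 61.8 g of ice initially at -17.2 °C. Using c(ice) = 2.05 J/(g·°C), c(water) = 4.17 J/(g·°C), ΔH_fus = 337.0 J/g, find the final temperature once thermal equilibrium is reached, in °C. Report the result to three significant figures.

T_f = 45.2 °C

Heat to bring ice to 0 °C and melt it: q₁ = 61.8×2.05×17.2 + 61.8×337.0 = 23006 J
Heat the water can supply cooling to 0 °C: 559.2×4.17×60.1 = 140145 J > q₁, so all ice melts.
Energy balance: 559.2×4.17×(60.1 − T) = 23006 + 61.8×4.17×(T − 0)
2331.864(60.1 − T) = 23006 + 257.706 T
140145 − 23006 = 2589.570 T
T = 117139 / 2589.570 = 45.23 °C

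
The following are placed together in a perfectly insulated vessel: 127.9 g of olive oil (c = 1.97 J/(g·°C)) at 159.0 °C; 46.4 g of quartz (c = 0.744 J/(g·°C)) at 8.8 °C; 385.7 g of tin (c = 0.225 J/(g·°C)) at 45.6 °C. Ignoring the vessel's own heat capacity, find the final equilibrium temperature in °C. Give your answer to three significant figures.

T_f = 119 °C

Σ mᵢcᵢ(T − Tᵢ) = 0  ⇒  T = Σ mᵢcᵢTᵢ / Σ mᵢcᵢ
Σ mᵢcᵢ = 127.9×1.97 + 46.4×0.744 + 385.7×0.225 = 373.2671
Σ mᵢcᵢTᵢ = 251.963×159.0 + 34.5216×8.8 + 86.7825×45.6 = 44323
T = 44323 / 373.2671 = 118.7 °C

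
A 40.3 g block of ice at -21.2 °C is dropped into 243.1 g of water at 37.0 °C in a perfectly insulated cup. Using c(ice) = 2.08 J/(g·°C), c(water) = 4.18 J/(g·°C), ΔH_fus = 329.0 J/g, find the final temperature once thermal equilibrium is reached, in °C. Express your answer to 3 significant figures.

T_f = 19.0 °C

Heat to bring ice to 0 °C and melt it: q₁ = 40.3×2.08×21.2 + 40.3×329.0 = 15036 J
Heat the water can supply cooling to 0 °C: 243.1×4.18×37.0 = 37597.8 J > q₁, so all ice melts.
Energy balance: 243.1×4.18×(37.0 − T) = 15036 + 40.3×4.18×(T − 0)
1016.158(37.0 − T) = 15036 + 168.454 T
37597.8 − 15036 = 1184.612 T
T = 22561.8 / 1184.612 = 19.046 °C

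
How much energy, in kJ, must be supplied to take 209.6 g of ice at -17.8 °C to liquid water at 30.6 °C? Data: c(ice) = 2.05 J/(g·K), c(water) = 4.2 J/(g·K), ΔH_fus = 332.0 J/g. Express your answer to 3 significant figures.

q = 104 kJ

q1 (heat ice -17.8→0.0 °C): 209.6 × 2.05 × 17.8 = 7648 J
q2 (melt at 0 °C): 209.6 × 332.0 = 69587 J
q3 (heat water 0.0→30.6 °C): 209.6 × 4.2 × 30.6 = 26938 J
Total: 7648 + 69587 + 26938 = 104173 J = 104 kJ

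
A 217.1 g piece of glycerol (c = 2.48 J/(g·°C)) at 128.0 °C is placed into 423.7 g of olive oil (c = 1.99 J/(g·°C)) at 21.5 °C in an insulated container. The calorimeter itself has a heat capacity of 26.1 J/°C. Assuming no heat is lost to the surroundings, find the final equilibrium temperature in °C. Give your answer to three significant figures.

Heat lost by glycerol = heat gained by olive oil + calorimeter.
(217.1)(2.48)(128.0 − T) = [(423.7)(1.99) + 26.1](T − 21.5)
538.408 (128.0 − T) = 869.263 (T − 21.5)
68916 − 538.408 T = 869.263 T − 18689
87605 = 1407.671 T
T = 62.23 °C

T_f = 62.2 °C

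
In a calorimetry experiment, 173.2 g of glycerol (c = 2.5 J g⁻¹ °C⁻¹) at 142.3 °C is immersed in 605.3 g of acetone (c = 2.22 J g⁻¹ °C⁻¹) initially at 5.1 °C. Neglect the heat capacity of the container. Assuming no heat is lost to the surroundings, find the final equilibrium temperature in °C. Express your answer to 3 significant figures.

T_f = 38.5 °C

Heat lost by glycerol = heat gained by acetone.
(173.2)(2.5)(142.3 − T) = (605.3)(2.22)(T − 5.1)
433 (142.3 − T) = 1343.766 (T − 5.1)
61616 − 433 T = 1343.766 T − 6853.2
68469.2 = 1776.766 T
T = 38.54 °C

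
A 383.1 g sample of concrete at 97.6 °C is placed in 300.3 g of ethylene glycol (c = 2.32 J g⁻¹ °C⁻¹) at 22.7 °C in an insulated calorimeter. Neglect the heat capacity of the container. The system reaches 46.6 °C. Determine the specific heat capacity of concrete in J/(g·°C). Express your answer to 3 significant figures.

c = 0.852 J/(g·°C)

q_gained = (300.3 × 2.32) × (46.6 − 22.7) = 16650 J
q_lost = 383.1 × c × (97.6 − 46.6) = 19538.1 c
Set equal: c = 16650 / 19538.1 = 0.852 J/(g·°C)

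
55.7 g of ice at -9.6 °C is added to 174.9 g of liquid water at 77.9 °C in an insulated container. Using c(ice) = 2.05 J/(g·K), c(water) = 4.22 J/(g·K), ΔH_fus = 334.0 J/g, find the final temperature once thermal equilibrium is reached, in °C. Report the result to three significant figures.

Heat to bring ice to 0 °C and melt it: q₁ = 55.7×2.05×9.6 + 55.7×334.0 = 19700 J
Heat the water can supply cooling to 0 °C: 174.9×4.22×77.9 = 57496.3 J > q₁, so all ice melts.
Energy balance: 174.9×4.22×(77.9 − T) = 19700 + 55.7×4.22×(T − 0)
738.078(77.9 − T) = 19700 + 235.054 T
57496.3 − 19700 = 973.132 T
T = 37796.3 / 973.132 = 38.84 °C

T_f = 38.8 °C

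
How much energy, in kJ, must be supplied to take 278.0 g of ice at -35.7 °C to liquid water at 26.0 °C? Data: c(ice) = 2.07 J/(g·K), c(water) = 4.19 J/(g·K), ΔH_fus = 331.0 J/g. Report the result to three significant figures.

q1 (heat ice -35.7→0.0 °C): 278.0 × 2.07 × 35.7 = 20544 J
q2 (melt at 0 °C): 278.0 × 331.0 = 92018 J
q3 (heat water 0.0→26.0 °C): 278.0 × 4.19 × 26.0 = 30285 J
Total: 20544 + 92018 + 30285 = 142847 J = 143 kJ

q = 143 kJ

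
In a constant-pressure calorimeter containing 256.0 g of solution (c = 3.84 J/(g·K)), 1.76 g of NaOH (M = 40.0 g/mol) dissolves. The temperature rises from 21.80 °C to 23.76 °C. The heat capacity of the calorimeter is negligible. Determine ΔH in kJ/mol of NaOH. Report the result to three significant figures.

ΔH = -43.8 kJ/mol

|ΔT| = |23.76 − 21.80| = 1.96 °C
|q_surr| = (256.0 × 3.84) × 1.96 = 983.04 × 1.96 = 1927 J
n(NaOH) = 1.76 / 40.0 = 0.04400 mol
Temperature rose, so q_rxn = −|q_surr| = -1.927 kJ
ΔH = q_rxn / n = -43.80 kJ/mol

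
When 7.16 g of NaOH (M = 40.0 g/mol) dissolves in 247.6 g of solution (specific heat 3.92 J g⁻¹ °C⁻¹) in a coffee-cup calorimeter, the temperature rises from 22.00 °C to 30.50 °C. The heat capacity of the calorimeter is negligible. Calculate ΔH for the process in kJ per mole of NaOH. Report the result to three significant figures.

ΔH = -46.1 kJ/mol

|ΔT| = |30.50 − 22.00| = 8.50 °C
|q_surr| = (247.6 × 3.92) × 8.50 = 970.592 × 8.50 = 8250 J
n(NaOH) = 7.16 / 40.0 = 0.1790 mol
Temperature rose, so q_rxn = −|q_surr| = -8.250 kJ
ΔH = q_rxn / n = -46.09 kJ/mol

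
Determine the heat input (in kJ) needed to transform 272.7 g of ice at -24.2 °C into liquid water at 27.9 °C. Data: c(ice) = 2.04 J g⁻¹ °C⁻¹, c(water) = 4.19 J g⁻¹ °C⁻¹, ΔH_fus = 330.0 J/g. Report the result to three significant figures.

q1 (heat ice -24.2→0.0 °C): 272.7 × 2.04 × 24.2 = 13463 J
q2 (melt at 0 °C): 272.7 × 330.0 = 89991 J
q3 (heat water 0.0→27.9 °C): 272.7 × 4.19 × 27.9 = 31879 J
Total: 13463 + 89991 + 31879 = 135333 J = 135 kJ

q = 135 kJ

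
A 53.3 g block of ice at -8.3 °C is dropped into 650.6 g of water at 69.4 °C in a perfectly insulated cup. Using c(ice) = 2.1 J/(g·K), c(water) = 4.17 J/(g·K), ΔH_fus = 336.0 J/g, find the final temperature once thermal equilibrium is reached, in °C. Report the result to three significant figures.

Heat to bring ice to 0 °C and melt it: q₁ = 53.3×2.1×8.3 + 53.3×336.0 = 18838 J
Heat the water can supply cooling to 0 °C: 650.6×4.17×69.4 = 188282 J > q₁, so all ice melts.
Energy balance: 650.6×4.17×(69.4 − T) = 18838 + 53.3×4.17×(T − 0)
2713.002(69.4 − T) = 18838 + 222.261 T
188282 − 18838 = 2935.263 T
T = 169444 / 2935.263 = 57.73 °C

T_f = 57.7 °C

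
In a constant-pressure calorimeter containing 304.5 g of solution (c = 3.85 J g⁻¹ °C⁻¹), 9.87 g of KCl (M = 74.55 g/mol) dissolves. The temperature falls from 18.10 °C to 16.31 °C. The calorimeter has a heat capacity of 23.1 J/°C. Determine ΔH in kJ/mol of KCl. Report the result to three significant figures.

ΔH = 16.2 kJ/mol

|ΔT| = |16.31 − 18.10| = 1.79 °C
|q_surr| = (304.5 × 3.85 + 23.1) × 1.79 = 1195.425 × 1.79 = 2140 J
n(KCl) = 9.87 / 74.55 = 0.1324 mol
Temperature fell, so q_rxn = +|q_surr| = 2.140 kJ
ΔH = q_rxn / n = 16.16 kJ/mol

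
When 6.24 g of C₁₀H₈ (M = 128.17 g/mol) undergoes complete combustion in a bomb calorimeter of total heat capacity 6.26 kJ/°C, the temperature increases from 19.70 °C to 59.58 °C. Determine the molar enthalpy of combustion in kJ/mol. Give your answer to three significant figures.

ΔT = 59.58 − 19.70 = 39.88 °C
q_cal = C_cal × ΔT = 6.26 × 39.88 = 249.6488 kJ
n = 6.24 / 128.17 = 0.04869 mol
q_rxn = −q_cal = -249.6488 kJ
ΔH = -249.6488 / 0.04869 = -5127 kJ/mol

ΔH = -5130 kJ/mol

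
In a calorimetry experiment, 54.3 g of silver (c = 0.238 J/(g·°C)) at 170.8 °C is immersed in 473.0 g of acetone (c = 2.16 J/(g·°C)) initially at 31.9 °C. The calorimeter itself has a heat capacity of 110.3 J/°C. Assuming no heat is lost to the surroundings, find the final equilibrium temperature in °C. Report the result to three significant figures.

T_f = 33.5 °C

Heat lost by silver = heat gained by acetone + calorimeter.
(54.3)(0.238)(170.8 − T) = [(473.0)(2.16) + 110.3](T − 31.9)
12.9234 (170.8 − T) = 1131.98 (T − 31.9)
2207.3 − 12.9234 T = 1131.98 T − 36110
38317.3 = 1144.9034 T
T = 33.47 °C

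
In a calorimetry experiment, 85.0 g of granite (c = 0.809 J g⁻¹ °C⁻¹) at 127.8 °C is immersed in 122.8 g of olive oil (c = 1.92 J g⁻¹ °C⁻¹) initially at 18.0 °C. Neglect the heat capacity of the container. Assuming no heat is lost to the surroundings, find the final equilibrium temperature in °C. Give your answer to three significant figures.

T_f = 42.8 °C

Heat lost by granite = heat gained by olive oil.
(85.0)(0.809)(127.8 − T) = (122.8)(1.92)(T − 18.0)
68.765 (127.8 − T) = 235.776 (T − 18.0)
8788.2 − 68.765 T = 235.776 T − 4244.0
13032.2 = 304.541 T
T = 42.79 °C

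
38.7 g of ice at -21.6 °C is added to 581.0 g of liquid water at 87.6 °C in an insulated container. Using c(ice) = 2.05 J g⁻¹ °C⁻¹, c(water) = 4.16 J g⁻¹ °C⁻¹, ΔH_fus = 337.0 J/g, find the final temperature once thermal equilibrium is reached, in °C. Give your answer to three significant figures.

T_f = 76.4 °C

Heat to bring ice to 0 °C and melt it: q₁ = 38.7×2.05×21.6 + 38.7×337.0 = 14756 J
Heat the water can supply cooling to 0 °C: 581.0×4.16×87.6 = 211726 J > q₁, so all ice melts.
Energy balance: 581.0×4.16×(87.6 − T) = 14756 + 38.7×4.16×(T − 0)
2416.96(87.6 − T) = 14756 + 160.992 T
211726 − 14756 = 2577.952 T
T = 196970 / 2577.952 = 76.41 °C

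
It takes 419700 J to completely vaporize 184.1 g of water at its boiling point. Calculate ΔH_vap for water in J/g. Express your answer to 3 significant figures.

ΔH_vap = q / m = 419700 / 184.1 = 2280 J/g

ΔH_vap = 2280 J/g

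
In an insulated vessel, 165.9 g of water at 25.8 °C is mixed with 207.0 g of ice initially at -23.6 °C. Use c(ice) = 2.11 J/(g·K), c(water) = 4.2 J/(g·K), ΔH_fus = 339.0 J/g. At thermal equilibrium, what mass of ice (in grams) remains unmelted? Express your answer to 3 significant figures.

m_ice remaining = 184 g

Heat to warm all ice to 0 °C: 207.0×2.11×23.6 = 10308 J
Heat released by water cooling to 0 °C: 165.9×4.2×25.8 = 17977 J
17977 J < 10308 + 207.0×339.0 = 80481 J, so not all ice melts; final T = 0 °C.
Heat left for melting: 17977 − 10308 = 7669 J
Mass melted = 7669 / 339.0 = 22.62 g
Ice remaining = 207.0 − 22.62 = 184.38 g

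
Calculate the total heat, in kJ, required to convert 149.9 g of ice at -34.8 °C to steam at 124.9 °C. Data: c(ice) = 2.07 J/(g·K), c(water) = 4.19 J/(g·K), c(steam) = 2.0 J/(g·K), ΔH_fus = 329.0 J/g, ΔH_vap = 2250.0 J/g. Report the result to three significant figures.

q = 468 kJ

q1 (heat ice -34.8→0.0 °C): 149.9 × 2.07 × 34.8 = 10798 J
q2 (melt at 0 °C): 149.9 × 329.0 = 49317 J
q3 (heat water 0.0→100.0 °C): 149.9 × 4.19 × 100.0 = 62808 J
q4 (vaporize at 100 °C): 149.9 × 2250.0 = 337275 J
q5 (heat steam 100.0→124.9 °C): 149.9 × 2.0 × 24.9 = 7465 J
Total: 10798 + 49317 + 62808 + 337275 + 7465 = 467663 J = 468 kJ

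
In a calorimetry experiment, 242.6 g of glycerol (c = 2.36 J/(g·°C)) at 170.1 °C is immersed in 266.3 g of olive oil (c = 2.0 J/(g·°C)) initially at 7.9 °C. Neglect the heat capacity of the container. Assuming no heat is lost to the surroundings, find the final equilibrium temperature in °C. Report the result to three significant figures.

T_f = 91.9 °C

Heat lost by glycerol = heat gained by olive oil.
(242.6)(2.36)(170.1 − T) = (266.3)(2.0)(T − 7.9)
572.536 (170.1 − T) = 532.6 (T − 7.9)
97388 − 572.536 T = 532.6 T − 4207.5
101595.5 = 1105.136 T
T = 91.93 °C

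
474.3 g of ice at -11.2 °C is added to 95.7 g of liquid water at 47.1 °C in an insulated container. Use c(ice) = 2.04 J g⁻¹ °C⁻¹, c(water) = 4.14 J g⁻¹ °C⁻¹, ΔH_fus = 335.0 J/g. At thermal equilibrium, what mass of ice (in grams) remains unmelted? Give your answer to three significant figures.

m_ice remaining = 451 g

Heat to warm all ice to 0 °C: 474.3×2.04×11.2 = 10837 J
Heat released by water cooling to 0 °C: 95.7×4.14×47.1 = 18661 J
18661 J < 10837 + 474.3×335.0 = 169727.5 J, so not all ice melts; final T = 0 °C.
Heat left for melting: 18661 − 10837 = 7824 J
Mass melted = 7824 / 335.0 = 23.36 g
Ice remaining = 474.3 − 23.36 = 450.94 g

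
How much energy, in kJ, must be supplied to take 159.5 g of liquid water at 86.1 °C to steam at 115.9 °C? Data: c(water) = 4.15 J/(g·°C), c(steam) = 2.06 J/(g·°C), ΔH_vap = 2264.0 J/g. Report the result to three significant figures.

q1 (heat water 86.1→100.0 °C): 159.5 × 4.15 × 13.9 = 9201 J
q2 (vaporize at 100 °C): 159.5 × 2264.0 = 361108 J
q3 (heat steam 100.0→115.9 °C): 159.5 × 2.06 × 15.9 = 5224 J
Total: 9201 + 361108 + 5224 = 375533 J = 376 kJ

q = 376 kJ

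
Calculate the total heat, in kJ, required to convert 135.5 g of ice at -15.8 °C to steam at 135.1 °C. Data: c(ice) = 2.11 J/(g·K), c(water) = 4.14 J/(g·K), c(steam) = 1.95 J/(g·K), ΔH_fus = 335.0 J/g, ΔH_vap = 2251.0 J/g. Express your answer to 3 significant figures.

q = 420 kJ

q1 (heat ice -15.8→0.0 °C): 135.5 × 2.11 × 15.8 = 4517 J
q2 (melt at 0 °C): 135.5 × 335.0 = 45393 J
q3 (heat water 0.0→100.0 °C): 135.5 × 4.14 × 100.0 = 56097 J
q4 (vaporize at 100 °C): 135.5 × 2251.0 = 305011 J
q5 (heat steam 100.0→135.1 °C): 135.5 × 1.95 × 35.1 = 9274 J
Total: 4517 + 45393 + 56097 + 305011 + 9274 = 420292 J = 420 kJ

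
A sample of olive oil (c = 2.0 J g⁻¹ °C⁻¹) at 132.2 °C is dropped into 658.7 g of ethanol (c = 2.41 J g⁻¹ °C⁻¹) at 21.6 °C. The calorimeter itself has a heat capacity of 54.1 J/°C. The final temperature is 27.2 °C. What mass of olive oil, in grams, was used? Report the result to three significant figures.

q_gained = (658.7 × 2.41 + 54.1) × (27.2 − 21.6) = 9193 J
q_lost = m × 2.0 × (132.2 − 27.2) = 210 m
m = 9193 / 210 = 43.8 g

m = 43.8 g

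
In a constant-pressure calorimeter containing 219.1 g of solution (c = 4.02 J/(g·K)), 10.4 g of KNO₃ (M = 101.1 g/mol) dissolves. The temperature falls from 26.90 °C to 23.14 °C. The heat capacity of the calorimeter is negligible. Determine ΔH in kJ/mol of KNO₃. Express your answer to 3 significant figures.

|ΔT| = |23.14 − 26.90| = 3.76 °C
|q_surr| = (219.1 × 4.02) × 3.76 = 880.782 × 3.76 = 3312 J
n(KNO₃) = 10.4 / 101.1 = 0.1029 mol
Temperature fell, so q_rxn = +|q_surr| = 3.312 kJ
ΔH = q_rxn / n = 32.19 kJ/mol

ΔH = 32.2 kJ/mol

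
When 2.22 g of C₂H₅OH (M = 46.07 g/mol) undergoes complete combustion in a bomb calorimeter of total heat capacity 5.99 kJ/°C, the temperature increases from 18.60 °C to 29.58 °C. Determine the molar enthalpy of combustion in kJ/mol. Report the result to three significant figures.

ΔH = -1360 kJ/mol

ΔT = 29.58 − 18.60 = 10.98 °C
q_cal = C_cal × ΔT = 5.99 × 10.98 = 65.7702 kJ
n = 2.22 / 46.07 = 0.04819 mol
q_rxn = −q_cal = -65.7702 kJ
ΔH = -65.7702 / 0.04819 = -1364.8 kJ/mol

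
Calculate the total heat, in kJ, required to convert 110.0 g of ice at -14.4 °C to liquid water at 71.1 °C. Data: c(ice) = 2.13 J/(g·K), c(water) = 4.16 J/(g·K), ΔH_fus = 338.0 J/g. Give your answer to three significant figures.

q = 73.1 kJ

q1 (heat ice -14.4→0.0 °C): 110.0 × 2.13 × 14.4 = 3374 J
q2 (melt at 0 °C): 110.0 × 338.0 = 37180 J
q3 (heat water 0.0→71.1 °C): 110.0 × 4.16 × 71.1 = 32535 J
Total: 3374 + 37180 + 32535 = 73089 J = 73.1 kJ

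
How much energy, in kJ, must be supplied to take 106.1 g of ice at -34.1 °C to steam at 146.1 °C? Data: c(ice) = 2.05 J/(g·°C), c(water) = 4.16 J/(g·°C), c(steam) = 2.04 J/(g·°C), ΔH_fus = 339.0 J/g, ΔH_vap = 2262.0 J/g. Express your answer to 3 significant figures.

q1 (heat ice -34.1→0.0 °C): 106.1 × 2.05 × 34.1 = 7417 J
q2 (melt at 0 °C): 106.1 × 339.0 = 35968 J
q3 (heat water 0.0→100.0 °C): 106.1 × 4.16 × 100.0 = 44138 J
q4 (vaporize at 100 °C): 106.1 × 2262.0 = 239998 J
q5 (heat steam 100.0→146.1 °C): 106.1 × 2.04 × 46.1 = 9978 J
Total: 7417 + 35968 + 44138 + 239998 + 9978 = 337499 J = 337 kJ

q = 337 kJ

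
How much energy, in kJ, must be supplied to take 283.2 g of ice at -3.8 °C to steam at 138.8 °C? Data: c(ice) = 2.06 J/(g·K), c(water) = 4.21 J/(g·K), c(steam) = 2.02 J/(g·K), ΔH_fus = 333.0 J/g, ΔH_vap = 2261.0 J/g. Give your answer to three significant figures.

q1 (heat ice -3.8→0.0 °C): 283.2 × 2.06 × 3.8 = 2217 J
q2 (melt at 0 °C): 283.2 × 333.0 = 94306 J
q3 (heat water 0.0→100.0 °C): 283.2 × 4.21 × 100.0 = 119227 J
q4 (vaporize at 100 °C): 283.2 × 2261.0 = 640315 J
q5 (heat steam 100.0→138.8 °C): 283.2 × 2.02 × 38.8 = 22196 J
Total: 2217 + 94306 + 119227 + 640315 + 22196 = 878261 J = 878 kJ

q = 878 kJ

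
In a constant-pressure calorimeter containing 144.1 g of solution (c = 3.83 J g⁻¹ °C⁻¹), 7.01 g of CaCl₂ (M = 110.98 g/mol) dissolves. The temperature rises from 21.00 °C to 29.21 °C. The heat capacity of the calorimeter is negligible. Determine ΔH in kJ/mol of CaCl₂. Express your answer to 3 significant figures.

ΔH = -71.7 kJ/mol

|ΔT| = |29.21 − 21.00| = 8.21 °C
|q_surr| = (144.1 × 3.83) × 8.21 = 551.903 × 8.21 = 4531 J
n(CaCl₂) = 7.01 / 110.98 = 0.06316 mol
Temperature rose, so q_rxn = −|q_surr| = -4.531 kJ
ΔH = q_rxn / n = -71.74 kJ/mol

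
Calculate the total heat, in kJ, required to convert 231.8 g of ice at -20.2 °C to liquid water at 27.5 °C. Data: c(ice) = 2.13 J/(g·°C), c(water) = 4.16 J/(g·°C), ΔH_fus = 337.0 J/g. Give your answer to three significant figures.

q1 (heat ice -20.2→0.0 °C): 231.8 × 2.13 × 20.2 = 9973 J
q2 (melt at 0 °C): 231.8 × 337.0 = 78117 J
q3 (heat water 0.0→27.5 °C): 231.8 × 4.16 × 27.5 = 26518 J
Total: 9973 + 78117 + 26518 = 114608 J = 115 kJ

q = 115 kJ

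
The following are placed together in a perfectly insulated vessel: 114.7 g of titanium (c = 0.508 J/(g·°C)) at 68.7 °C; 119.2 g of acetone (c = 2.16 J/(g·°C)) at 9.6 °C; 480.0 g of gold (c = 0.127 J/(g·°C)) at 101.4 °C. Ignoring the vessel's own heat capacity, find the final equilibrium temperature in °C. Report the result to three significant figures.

T_f = 33.6 °C

Σ mᵢcᵢ(T − Tᵢ) = 0  ⇒  T = Σ mᵢcᵢTᵢ / Σ mᵢcᵢ
Σ mᵢcᵢ = 114.7×0.508 + 119.2×2.16 + 480.0×0.127 = 376.6996
Σ mᵢcᵢTᵢ = 58.2676×68.7 + 257.472×9.6 + 60.96×101.4 = 12656
T = 12656 / 376.6996 = 33.60 °C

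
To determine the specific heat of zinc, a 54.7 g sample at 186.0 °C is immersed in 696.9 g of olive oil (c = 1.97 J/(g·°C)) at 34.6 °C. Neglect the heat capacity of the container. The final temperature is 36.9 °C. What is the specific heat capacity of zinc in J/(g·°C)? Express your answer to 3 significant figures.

q_gained = (696.9 × 1.97) × (36.9 − 34.6) = 3158 J
q_lost = 54.7 × c × (186.0 − 36.9) = 8155.77 c
Set equal: c = 3158 / 8155.77 = 0.387 J/(g·°C)

c = 0.387 J/(g·°C)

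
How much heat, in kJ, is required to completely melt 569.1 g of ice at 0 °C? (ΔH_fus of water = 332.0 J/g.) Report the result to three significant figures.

q = 189 kJ

q = m × ΔH_fus = 569.1 × 332.0 = 188900 J = 189 kJ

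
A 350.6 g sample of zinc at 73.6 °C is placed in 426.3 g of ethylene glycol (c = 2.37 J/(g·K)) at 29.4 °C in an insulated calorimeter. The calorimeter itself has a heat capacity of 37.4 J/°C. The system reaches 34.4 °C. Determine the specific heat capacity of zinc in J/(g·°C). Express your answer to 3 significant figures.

q_gained = (426.3 × 2.37 + 37.4) × (34.4 − 29.4) = 5239 J
q_lost = 350.6 × c × (73.6 − 34.4) = 13743.52 c
Set equal: c = 5239 / 13743.52 = 0.381 J/(g·°C)

c = 0.381 J/(g·°C)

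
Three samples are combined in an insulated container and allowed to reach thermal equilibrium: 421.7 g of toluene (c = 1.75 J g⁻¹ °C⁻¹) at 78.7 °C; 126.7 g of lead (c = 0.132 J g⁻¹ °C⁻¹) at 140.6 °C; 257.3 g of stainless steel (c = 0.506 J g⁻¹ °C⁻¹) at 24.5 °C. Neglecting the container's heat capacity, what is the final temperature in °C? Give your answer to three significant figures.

Σ mᵢcᵢ(T − Tᵢ) = 0  ⇒  T = Σ mᵢcᵢTᵢ / Σ mᵢcᵢ
Σ mᵢcᵢ = 421.7×1.75 + 126.7×0.132 + 257.3×0.506 = 884.8932
Σ mᵢcᵢTᵢ = 737.975×78.7 + 16.7244×140.6 + 130.1938×24.5 = 63620
T = 63620 / 884.8932 = 71.90 °C

T_f = 71.9 °C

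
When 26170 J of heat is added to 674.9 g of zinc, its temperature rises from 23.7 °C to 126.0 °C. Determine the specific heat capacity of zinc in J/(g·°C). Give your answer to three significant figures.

c = 0.379 J/(g·°C)

c = q / (m ΔT) = 26170 / (674.9 × 102.3)
c = 26170 / 69042.27 = 0.379 J/(g·°C)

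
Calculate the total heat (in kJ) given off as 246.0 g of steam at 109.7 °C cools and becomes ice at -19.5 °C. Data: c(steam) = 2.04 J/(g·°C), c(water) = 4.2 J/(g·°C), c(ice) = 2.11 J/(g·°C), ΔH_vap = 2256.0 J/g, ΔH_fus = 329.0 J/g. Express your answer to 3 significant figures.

q = 754 kJ

q1 (cool steam 109.7→100 °C): 246.0 × 2.04 × 9.7 = 4868 J
q2 (condense at 100 °C): 246.0 × 2256.0 = 554976 J
q3 (cool water 100→0 °C): 246.0 × 4.2 × 100.0 = 103320 J
q4 (freeze at 0 °C): 246.0 × 329.0 = 80934 J
q5 (cool ice 0→-19.5 °C): 246.0 × 2.11 × 19.5 = 10122 J
Total: 4868 + 554976 + 103320 + 80934 + 10122 = 754220 J = 754 kJ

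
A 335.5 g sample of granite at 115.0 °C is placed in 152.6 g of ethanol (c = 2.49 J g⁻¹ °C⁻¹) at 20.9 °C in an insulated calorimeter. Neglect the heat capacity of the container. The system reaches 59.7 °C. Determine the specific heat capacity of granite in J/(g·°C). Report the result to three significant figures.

q_gained = (152.6 × 2.49) × (59.7 − 20.9) = 14743 J
q_lost = 335.5 × c × (115.0 − 59.7) = 18553.15 c
Set equal: c = 14743 / 18553.15 = 0.795 J/(g·°C)

c = 0.795 J/(g·°C)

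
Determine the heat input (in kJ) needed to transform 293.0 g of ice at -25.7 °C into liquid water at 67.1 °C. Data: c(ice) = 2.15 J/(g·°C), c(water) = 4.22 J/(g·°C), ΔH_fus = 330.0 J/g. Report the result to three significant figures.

q = 196 kJ

q1 (heat ice -25.7→0.0 °C): 293.0 × 2.15 × 25.7 = 16190 J
q2 (melt at 0 °C): 293.0 × 330.0 = 96690 J
q3 (heat water 0.0→67.1 °C): 293.0 × 4.22 × 67.1 = 82966 J
Total: 16190 + 96690 + 82966 = 195846 J = 196 kJ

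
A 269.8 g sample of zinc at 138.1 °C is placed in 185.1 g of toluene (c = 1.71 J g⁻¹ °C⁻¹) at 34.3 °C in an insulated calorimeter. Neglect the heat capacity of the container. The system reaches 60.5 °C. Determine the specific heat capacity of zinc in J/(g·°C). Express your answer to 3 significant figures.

q_gained = (185.1 × 1.71) × (60.5 − 34.3) = 8293 J
q_lost = 269.8 × c × (138.1 − 60.5) = 20936.48 c
Set equal: c = 8293 / 20936.48 = 0.396 J/(g·°C)

c = 0.396 J/(g·°C)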